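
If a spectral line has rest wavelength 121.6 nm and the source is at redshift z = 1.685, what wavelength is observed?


lam_obs = lam_emit * (1 + z) = 121.6 * (1 + 1.685) = 326.496

326.496 nm


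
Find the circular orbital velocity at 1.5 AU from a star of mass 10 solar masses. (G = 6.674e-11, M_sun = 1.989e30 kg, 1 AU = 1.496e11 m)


v = sqrt(GM/r) = sqrt(6.674e-11 * 1.989e+31 / 2.244e+11) = 76912.8787

76912.8787 m/s


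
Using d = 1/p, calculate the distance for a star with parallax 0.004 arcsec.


d = 1/p = 1/0.004 = 250.0

250.0 pc


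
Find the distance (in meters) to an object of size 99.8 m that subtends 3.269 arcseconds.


D = size / theta_rad, theta_rad = 3.269 * pi/(180*3600) = 1.585e-05, D = 6.297e+06

6.297e+06 m


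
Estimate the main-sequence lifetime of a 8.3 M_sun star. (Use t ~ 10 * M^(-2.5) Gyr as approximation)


t = 10 * M^(-2.5) = 10 * 8.3^(-2.5) = 0.0504

0.0504 Gyr


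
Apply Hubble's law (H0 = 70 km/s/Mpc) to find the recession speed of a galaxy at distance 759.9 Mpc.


v = H0 * d = 70 * 759.9 = 53193.0

53193.0 km/s


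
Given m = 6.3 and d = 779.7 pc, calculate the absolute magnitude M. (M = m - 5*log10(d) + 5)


M = m - 5*log10(d) + 5 = 6.3 - 5*log10(779.7) + 5 = -3.1596

-3.1596


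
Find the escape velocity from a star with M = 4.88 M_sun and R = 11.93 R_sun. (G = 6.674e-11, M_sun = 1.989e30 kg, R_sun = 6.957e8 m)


M = 4.88 * 1.989e30 kg = 9.70632e+30 kg; R = 11.93 * 6.957e8 m = 8.299701e+09 m. v_esc = sqrt(2GM/R) = sqrt(2 * 6.674e-11 * 9.70632e+30 / 8.299701e+09) = 395097.4057

395097.4057 m/s


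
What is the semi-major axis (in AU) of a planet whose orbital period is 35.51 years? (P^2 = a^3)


a = P^(2/3) = 35.51^(2/3) = 10.8036

10.8036 AU


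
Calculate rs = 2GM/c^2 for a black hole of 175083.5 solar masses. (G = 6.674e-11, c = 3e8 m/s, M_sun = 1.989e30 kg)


M = 175083.5 * 1.989e30 kg = 3.482410815e+35 kg. rs = 2GM/c^2 = 2 * 6.674e-11 * 3.482410815e+35 / (3e8)^2 = 5.165e+08

5.165e+08 m


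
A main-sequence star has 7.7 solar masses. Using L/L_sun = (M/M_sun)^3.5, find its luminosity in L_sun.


L/L_sun = (M/M_sun)^3.5 = 7.7^3.5 = 1266.8277

1266.8277 L_sun


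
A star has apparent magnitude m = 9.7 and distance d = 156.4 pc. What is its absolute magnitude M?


M = m - 5*log10(d) + 5 = 9.7 - 5*log10(156.4) + 5 = 3.7288

3.7288


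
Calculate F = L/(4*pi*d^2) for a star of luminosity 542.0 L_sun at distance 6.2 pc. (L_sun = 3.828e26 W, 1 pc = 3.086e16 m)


F = L / (4*pi*d^2) = 2.075e+29 / (4*pi*(1.913e+17)^2) = 4.510e-07

4.510e-07 W/m^2


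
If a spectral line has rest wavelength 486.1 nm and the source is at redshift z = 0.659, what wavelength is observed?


lam_obs = lam_emit * (1 + z) = 486.1 * (1 + 0.659) = 806.4399

806.4399 nm


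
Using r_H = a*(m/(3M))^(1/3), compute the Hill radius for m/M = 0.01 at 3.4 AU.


r_H = a * (m/3M)^(1/3) = 3.4 * (0.01/3)^(1/3) = 0.5079

0.5079 AU


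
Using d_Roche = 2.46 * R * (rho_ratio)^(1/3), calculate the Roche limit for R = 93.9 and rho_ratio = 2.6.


d_Roche = 2.46 * 93.9 * 2.6^(1/3) = 317.6327

317.6327


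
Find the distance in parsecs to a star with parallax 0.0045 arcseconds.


d = 1/p = 1/0.0045 = 222.2222

222.2222 pc


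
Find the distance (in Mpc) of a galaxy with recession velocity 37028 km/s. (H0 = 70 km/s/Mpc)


d = v / H0 = 37028 / 70 = 528.9714

528.9714 Mpc


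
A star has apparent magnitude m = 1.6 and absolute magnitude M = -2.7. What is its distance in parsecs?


d = 10^((m - M + 5)/5) = 10^((1.6 - -2.7 + 5)/5) = 72.4436

72.4436 pc


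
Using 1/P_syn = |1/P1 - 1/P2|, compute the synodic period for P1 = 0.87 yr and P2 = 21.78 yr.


1/P_syn = |1/P1 - 1/P2| = |1/0.87 - 1/21.78| => P_syn = 0.9062

0.9062 years


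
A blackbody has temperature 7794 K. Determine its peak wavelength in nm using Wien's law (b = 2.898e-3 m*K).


lam_max = b / T = 2.898e-3 / 7794 = 3.718e-07 m = 371.8245 nm

371.8245 nm


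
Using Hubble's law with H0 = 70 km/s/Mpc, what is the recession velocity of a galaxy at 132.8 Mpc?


v = H0 * d = 70 * 132.8 = 9296.0

9296.0 km/s


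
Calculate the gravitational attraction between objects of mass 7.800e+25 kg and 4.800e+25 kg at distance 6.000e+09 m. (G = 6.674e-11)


F = G*m1*m2/r^2 = 6.674e-11 * 7.800e+25 * 4.800e+25 / (6.000e+09)^2 = 6.674e-11 * 3.744e+51 / 3.600e+19 = 6.941e+21

6.941e+21 N


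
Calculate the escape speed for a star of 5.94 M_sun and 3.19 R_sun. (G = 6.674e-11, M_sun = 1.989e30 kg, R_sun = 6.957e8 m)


M = 5.94 * 1.989e30 kg = 1.181466e+31 kg; R = 3.19 * 6.957e8 m = 2.219283e+09 m. v_esc = sqrt(2GM/R) = sqrt(2 * 6.674e-11 * 1.181466e+31 / 2.219283e+09) = 842970.4868

842970.4868 m/s


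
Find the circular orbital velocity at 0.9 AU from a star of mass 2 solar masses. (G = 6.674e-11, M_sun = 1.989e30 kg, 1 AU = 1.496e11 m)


v = sqrt(GM/r) = sqrt(6.674e-11 * 3.978e+30 / 1.346e+11) = 44405.6712

44405.6712 m/s


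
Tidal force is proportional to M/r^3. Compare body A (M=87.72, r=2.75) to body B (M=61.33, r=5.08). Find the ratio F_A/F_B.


Ratio = (M1/r1^3) / (M2/r2^3) = (87.72/2.75^3) / (61.33/5.08^3) = 9.0161

9.0161


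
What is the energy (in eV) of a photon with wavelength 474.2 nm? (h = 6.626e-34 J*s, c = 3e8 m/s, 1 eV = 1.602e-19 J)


E = hc/lambda = 6.626e-34 * 3e8 / 4.742e-07 = 4.192e-19 J = 2.6167 eV

2.6167 eV


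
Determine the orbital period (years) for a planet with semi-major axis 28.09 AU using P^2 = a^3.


P = a^(3/2) = 28.09^1.5 = 148.877

148.877 years


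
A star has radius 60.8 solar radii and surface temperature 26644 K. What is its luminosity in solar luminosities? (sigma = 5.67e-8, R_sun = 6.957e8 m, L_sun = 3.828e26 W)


R = 60.8 * 6.957e8 m = 4.229856e+10 m. L = 4*pi*R^2*sigma*T^4 = 4*pi*(4.229856e+10)^2 * 5.67e-8 * 26644^4 = 6.424536312e+32 W. L/L_sun = 6.424536312e+32 / 3.828e26 = 1.678e+06

1.678e+06 L_sun


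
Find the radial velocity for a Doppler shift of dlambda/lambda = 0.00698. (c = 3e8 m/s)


v = (dlambda/lambda) * c = 0.00698 * 3e8 = 2.094e+06

2.094e+06 m/s


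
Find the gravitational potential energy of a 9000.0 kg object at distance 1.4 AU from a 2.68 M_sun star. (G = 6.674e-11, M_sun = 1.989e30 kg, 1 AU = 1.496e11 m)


M = 2.68 * 1.989e30 kg = 5.33052e+30 kg; r = 1.4 AU * 1.496e11 m/AU = 2.0944e+11 m. U = -GM*m/r = -(6.674e-11 * 5.33052e+30 * 9000.0) / 2.0944e+11 = -1.529e+13

-1.529e+13 J


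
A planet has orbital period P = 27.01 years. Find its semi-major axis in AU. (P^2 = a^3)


a = P^(2/3) = 27.01^(2/3) = 9.0022

9.0022 AU


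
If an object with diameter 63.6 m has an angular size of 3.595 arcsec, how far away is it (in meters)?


D = size / theta_rad, theta_rad = 3.595 * pi/(180*3600) = 1.743e-05, D = 3.649e+06

3.649e+06 m


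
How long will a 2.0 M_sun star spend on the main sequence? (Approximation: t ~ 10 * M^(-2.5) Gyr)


t = 10 * M^(-2.5) = 10 * 2.0^(-2.5) = 1.7678

1.7678 Gyr


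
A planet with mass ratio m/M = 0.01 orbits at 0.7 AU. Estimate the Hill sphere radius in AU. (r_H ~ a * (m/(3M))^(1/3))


r_H = a * (m/3M)^(1/3) = 0.7 * (0.01/3)^(1/3) = 0.1046

0.1046 AU


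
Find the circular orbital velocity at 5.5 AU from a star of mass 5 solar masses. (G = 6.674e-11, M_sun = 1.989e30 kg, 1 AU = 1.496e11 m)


v = sqrt(GM/r) = sqrt(6.674e-11 * 9.945e+30 / 8.228e+11) = 28401.9627

28401.9627 m/s


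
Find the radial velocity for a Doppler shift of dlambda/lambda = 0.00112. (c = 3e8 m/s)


v = (dlambda/lambda) * c = 0.00112 * 3e8 = 336000.0

336000.0 m/s


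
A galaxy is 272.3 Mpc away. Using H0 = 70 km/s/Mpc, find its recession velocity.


v = H0 * d = 70 * 272.3 = 19061.0

19061.0 km/s


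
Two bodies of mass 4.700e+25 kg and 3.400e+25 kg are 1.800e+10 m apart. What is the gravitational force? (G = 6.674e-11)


F = G*m1*m2/r^2 = 6.674e-11 * 4.700e+25 * 3.400e+25 / (1.800e+10)^2 = 6.674e-11 * 1.598e+51 / 3.240e+20 = 3.292e+20

3.292e+20 N


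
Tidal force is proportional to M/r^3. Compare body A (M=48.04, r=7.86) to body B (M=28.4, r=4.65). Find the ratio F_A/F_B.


Ratio = (M1/r1^3) / (M2/r2^3) = (48.04/7.86^3) / (28.4/4.65^3) = 0.3502

0.3502


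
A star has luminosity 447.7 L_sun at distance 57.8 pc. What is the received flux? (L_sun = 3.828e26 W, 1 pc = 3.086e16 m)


F = L / (4*pi*d^2) = 1.714e+29 / (4*pi*(1.784e+18)^2) = 4.286e-09

4.286e-09 W/m^2


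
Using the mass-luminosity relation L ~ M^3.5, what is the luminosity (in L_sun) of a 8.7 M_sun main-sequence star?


L/L_sun = (M/M_sun)^3.5 = 8.7^3.5 = 1942.3048

1942.3048 L_sun


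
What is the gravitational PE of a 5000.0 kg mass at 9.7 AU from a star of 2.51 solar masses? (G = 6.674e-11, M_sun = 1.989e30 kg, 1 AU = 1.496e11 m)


M = 2.51 * 1.989e30 kg = 4.99239e+30 kg; r = 9.7 AU * 1.496e11 m/AU = 1.45112e+12 m. U = -GM*m/r = -(6.674e-11 * 4.99239e+30 * 5000.0) / 1.45112e+12 = -1.148e+12

-1.148e+12 J


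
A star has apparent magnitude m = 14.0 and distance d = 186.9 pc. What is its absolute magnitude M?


M = m - 5*log10(d) + 5 = 14.0 - 5*log10(186.9) + 5 = 7.642

7.642


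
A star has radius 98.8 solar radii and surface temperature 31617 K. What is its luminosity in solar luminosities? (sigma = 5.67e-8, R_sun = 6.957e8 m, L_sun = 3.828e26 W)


R = 98.8 * 6.957e8 m = 6.873516e+10 m. L = 4*pi*R^2*sigma*T^4 = 4*pi*(6.873516e+10)^2 * 5.67e-8 * 31617^4 = 3.363825479e+33 W. L/L_sun = 3.363825479e+33 / 3.828e26 = 8.787e+06

8.787e+06 L_sun


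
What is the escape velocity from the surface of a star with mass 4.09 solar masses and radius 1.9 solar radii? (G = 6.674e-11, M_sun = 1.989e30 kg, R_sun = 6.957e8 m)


M = 4.09 * 1.989e30 kg = 8.13501e+30 kg; R = 1.9 * 6.957e8 m = 1.32183e+09 m. v_esc = sqrt(2GM/R) = sqrt(2 * 6.674e-11 * 8.13501e+30 / 1.32183e+09) = 906357.1026

906357.1026 m/s


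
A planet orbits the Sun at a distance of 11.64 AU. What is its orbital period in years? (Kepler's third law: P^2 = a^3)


P = a^(3/2) = 11.64^1.5 = 39.7127

39.7127 years


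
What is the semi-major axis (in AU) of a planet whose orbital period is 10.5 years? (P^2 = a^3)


a = P^(2/3) = 10.5^(2/3) = 4.795

4.795 AU


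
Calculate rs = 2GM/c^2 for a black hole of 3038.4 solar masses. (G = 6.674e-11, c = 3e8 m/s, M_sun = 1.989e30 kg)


M = 3038.4 * 1.989e30 kg = 6.0433776e+33 kg. rs = 2GM/c^2 = 2 * 6.674e-11 * 6.0433776e+33 / (3e8)^2 = 8.963e+06

8.963e+06 m


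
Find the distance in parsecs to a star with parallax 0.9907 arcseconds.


d = 1/p = 1/0.9907 = 1.0094

1.0094 pc


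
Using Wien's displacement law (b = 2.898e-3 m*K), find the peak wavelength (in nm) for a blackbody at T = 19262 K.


lam_max = b / T = 2.898e-3 / 19262 = 1.505e-07 m = 150.4517 nm

150.4517 nm


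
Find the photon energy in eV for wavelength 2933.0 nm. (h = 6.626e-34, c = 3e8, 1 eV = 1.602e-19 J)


E = hc/lambda = 6.626e-34 * 3e8 / 2.933e-06 = 6.777e-20 J = 0.4231 eV

0.4231 eV


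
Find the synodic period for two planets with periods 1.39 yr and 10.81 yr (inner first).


1/P_syn = |1/P1 - 1/P2| = |1/1.39 - 1/10.81| => P_syn = 1.5951

1.5951 years


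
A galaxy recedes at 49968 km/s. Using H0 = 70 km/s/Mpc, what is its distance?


d = v / H0 = 49968 / 70 = 713.8286

713.8286 Mpc


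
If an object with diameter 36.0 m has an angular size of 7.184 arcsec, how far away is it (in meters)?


D = size / theta_rad, theta_rad = 7.184 * pi/(180*3600) = 3.483e-05, D = 1.034e+06

1.034e+06 m


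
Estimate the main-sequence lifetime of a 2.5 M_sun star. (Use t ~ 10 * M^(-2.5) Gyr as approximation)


t = 10 * M^(-2.5) = 10 * 2.5^(-2.5) = 1.0119

1.0119 Gyr


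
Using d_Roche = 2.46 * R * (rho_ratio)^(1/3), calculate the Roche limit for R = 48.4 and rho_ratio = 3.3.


d_Roche = 2.46 * 48.4 * 3.3^(1/3) = 177.2631

177.2631


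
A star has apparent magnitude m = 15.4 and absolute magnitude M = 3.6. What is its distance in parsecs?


d = 10^((m - M + 5)/5) = 10^((15.4 - 3.6 + 5)/5) = 2290.8677

2290.8677 pc


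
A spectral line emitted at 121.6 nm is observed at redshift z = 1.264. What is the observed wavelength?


lam_obs = lam_emit * (1 + z) = 121.6 * (1 + 1.264) = 275.3024

275.3024 nm


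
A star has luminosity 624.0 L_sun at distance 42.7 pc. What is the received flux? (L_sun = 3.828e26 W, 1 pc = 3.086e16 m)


F = L / (4*pi*d^2) = 2.389e+29 / (4*pi*(1.318e+18)^2) = 1.095e-08

1.095e-08 W/m^2


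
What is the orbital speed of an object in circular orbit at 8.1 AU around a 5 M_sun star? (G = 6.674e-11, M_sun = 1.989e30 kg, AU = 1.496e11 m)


v = sqrt(GM/r) = sqrt(6.674e-11 * 9.945e+30 / 1.212e+12) = 23403.8437

23403.8437 m/s


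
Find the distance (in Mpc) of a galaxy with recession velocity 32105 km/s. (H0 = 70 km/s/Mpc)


d = v / H0 = 32105 / 70 = 458.6429

458.6429 Mpc


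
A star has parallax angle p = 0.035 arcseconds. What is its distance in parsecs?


d = 1/p = 1/0.035 = 28.5714

28.5714 pc


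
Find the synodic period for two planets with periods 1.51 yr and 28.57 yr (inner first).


1/P_syn = |1/P1 - 1/P2| = |1/1.51 - 1/28.57| => P_syn = 1.5943

1.5943 years


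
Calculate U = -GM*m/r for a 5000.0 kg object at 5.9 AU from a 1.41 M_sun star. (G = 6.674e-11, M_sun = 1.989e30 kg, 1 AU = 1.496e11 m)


M = 1.41 * 1.989e30 kg = 2.80449e+30 kg; r = 5.9 AU * 1.496e11 m/AU = 8.8264e+11 m. U = -GM*m/r = -(6.674e-11 * 2.80449e+30 * 5000.0) / 8.8264e+11 = -1.060e+12

-1.060e+12 J


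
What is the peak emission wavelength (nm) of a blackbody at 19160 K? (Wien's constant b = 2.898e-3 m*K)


lam_max = b / T = 2.898e-3 / 19160 = 1.513e-07 m = 151.2526 nm

151.2526 nm


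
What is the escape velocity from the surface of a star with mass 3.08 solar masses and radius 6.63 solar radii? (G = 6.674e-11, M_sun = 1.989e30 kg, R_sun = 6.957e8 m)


M = 3.08 * 1.989e30 kg = 6.12612e+30 kg; R = 6.63 * 6.957e8 m = 4.612491e+09 m. v_esc = sqrt(2GM/R) = sqrt(2 * 6.674e-11 * 6.12612e+30 / 4.612491e+09) = 421049.4292

421049.4292 m/s


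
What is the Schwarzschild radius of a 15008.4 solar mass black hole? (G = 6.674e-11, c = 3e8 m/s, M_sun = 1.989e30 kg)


M = 15008.4 * 1.989e30 kg = 2.98517076e+34 kg. rs = 2GM/c^2 = 2 * 6.674e-11 * 2.98517076e+34 / (3e8)^2 = 4.427e+07

4.427e+07 m


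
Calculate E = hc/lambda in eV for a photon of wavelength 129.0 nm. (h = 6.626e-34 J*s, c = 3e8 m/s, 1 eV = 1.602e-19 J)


E = hc/lambda = 6.626e-34 * 3e8 / 1.290e-07 = 1.541e-18 J = 9.6188 eV

9.6188 eV


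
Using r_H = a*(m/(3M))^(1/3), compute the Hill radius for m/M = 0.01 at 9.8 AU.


r_H = a * (m/3M)^(1/3) = 9.8 * (0.01/3)^(1/3) = 1.4639

1.4639 AU


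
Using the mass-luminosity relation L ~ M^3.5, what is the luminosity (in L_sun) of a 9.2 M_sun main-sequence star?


L/L_sun = (M/M_sun)^3.5 = 9.2^3.5 = 2361.8776

2361.8776 L_sun


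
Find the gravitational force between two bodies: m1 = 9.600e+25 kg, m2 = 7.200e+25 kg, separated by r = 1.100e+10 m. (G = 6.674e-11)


F = G*m1*m2/r^2 = 6.674e-11 * 9.600e+25 * 7.200e+25 / (1.100e+10)^2 = 6.674e-11 * 6.912e+51 / 1.210e+20 = 3.812e+21

3.812e+21 N


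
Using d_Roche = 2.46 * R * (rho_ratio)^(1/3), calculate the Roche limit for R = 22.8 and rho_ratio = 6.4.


d_Roche = 2.46 * 22.8 * 6.4^(1/3) = 104.135

104.135


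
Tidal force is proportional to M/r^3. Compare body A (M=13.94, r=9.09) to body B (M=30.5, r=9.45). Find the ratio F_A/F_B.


Ratio = (M1/r1^3) / (M2/r2^3) = (13.94/9.09^3) / (30.5/9.45^3) = 0.5135

0.5135


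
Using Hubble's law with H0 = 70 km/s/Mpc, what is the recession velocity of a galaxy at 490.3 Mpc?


v = H0 * d = 70 * 490.3 = 34321.0

34321.0 km/s


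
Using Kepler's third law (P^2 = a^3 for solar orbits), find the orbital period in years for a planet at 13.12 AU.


P = a^(3/2) = 13.12^1.5 = 47.5227

47.5227 years


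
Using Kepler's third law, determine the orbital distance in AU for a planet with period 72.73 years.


a = P^(2/3) = 72.73^(2/3) = 17.4238

17.4238 AU


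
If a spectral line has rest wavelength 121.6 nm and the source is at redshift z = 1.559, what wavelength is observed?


lam_obs = lam_emit * (1 + z) = 121.6 * (1 + 1.559) = 311.1744

311.1744 nm


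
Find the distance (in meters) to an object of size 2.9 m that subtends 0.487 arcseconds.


D = size / theta_rad, theta_rad = 0.487 * pi/(180*3600) = 2.361e-06, D = 1.228e+06

1.228e+06 m


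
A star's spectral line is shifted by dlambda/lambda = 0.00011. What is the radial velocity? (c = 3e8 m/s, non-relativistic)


v = (dlambda/lambda) * c = 0.00011 * 3e8 = 33000.0

33000.0 m/s


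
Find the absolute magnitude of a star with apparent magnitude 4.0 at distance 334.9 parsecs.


M = m - 5*log10(d) + 5 = 4.0 - 5*log10(334.9) + 5 = -3.6246

-3.6246


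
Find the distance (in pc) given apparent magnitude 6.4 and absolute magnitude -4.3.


d = 10^((m - M + 5)/5) = 10^((6.4 - -4.3 + 5)/5) = 1380.3843

1380.3843 pc


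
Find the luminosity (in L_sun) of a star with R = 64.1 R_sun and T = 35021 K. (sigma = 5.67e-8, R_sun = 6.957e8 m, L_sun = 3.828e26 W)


R = 64.1 * 6.957e8 m = 4.459437e+10 m. L = 4*pi*R^2*sigma*T^4 = 4*pi*(4.459437e+10)^2 * 5.67e-8 * 35021^4 = 2.131410791e+33 W. L/L_sun = 2.131410791e+33 / 3.828e26 = 5.568e+06

5.568e+06 L_sun


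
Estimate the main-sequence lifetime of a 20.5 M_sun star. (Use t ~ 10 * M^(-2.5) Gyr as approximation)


t = 10 * M^(-2.5) = 10 * 20.5^(-2.5) = 0.0053

0.0053 Gyr


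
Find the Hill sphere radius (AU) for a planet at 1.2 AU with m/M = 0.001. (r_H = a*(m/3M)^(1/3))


r_H = a * (m/3M)^(1/3) = 1.2 * (0.001/3)^(1/3) = 0.0832

0.0832 AU


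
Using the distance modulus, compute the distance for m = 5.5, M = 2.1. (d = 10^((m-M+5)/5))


d = 10^((m - M + 5)/5) = 10^((5.5 - 2.1 + 5)/5) = 47.863

47.863 pc


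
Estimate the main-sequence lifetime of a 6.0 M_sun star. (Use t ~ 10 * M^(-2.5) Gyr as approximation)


t = 10 * M^(-2.5) = 10 * 6.0^(-2.5) = 0.1134

0.1134 Gyr


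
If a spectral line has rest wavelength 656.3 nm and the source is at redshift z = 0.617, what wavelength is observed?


lam_obs = lam_emit * (1 + z) = 656.3 * (1 + 0.617) = 1061.2371

1061.2371 nm


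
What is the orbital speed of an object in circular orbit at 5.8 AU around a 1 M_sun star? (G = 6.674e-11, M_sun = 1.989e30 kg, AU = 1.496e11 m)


v = sqrt(GM/r) = sqrt(6.674e-11 * 1.989e+30 / 8.677e+11) = 12368.8892

12368.8892 m/s


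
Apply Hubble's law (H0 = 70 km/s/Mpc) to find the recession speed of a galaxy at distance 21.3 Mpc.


v = H0 * d = 70 * 21.3 = 1491.0

1491.0 km/s


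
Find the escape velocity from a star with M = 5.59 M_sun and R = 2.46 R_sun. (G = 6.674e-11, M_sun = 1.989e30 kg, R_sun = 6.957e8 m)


M = 5.59 * 1.989e30 kg = 1.111851e+31 kg; R = 2.46 * 6.957e8 m = 1.711422e+09 m. v_esc = sqrt(2GM/R) = sqrt(2 * 6.674e-11 * 1.111851e+31 / 1.711422e+09) = 931221.1674

931221.1674 m/s


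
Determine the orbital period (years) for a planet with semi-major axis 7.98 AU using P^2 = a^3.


P = a^(3/2) = 7.98^1.5 = 22.5426

22.5426 years


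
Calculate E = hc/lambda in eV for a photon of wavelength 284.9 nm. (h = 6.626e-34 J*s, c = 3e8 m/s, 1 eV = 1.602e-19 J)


E = hc/lambda = 6.626e-34 * 3e8 / 2.849e-07 = 6.977e-19 J = 4.3553 eV

4.3553 eV


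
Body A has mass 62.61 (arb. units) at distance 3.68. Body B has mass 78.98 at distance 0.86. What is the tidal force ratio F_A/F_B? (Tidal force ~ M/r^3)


Ratio = (M1/r1^3) / (M2/r2^3) = (62.61/3.68^3) / (78.98/0.86^3) = 0.0101

0.0101


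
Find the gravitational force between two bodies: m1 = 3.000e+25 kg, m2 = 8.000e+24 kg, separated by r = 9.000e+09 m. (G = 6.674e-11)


F = G*m1*m2/r^2 = 6.674e-11 * 3.000e+25 * 8.000e+24 / (9.000e+09)^2 = 6.674e-11 * 2.400e+50 / 8.100e+19 = 1.977e+20

1.977e+20 N


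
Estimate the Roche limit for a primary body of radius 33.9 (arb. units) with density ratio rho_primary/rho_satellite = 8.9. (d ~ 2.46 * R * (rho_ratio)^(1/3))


d_Roche = 2.46 * 33.9 * 8.9^(1/3) = 172.8216

172.8216


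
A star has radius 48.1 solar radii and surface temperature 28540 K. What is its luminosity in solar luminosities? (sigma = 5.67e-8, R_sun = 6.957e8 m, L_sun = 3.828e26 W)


R = 48.1 * 6.957e8 m = 3.346317e+10 m. L = 4*pi*R^2*sigma*T^4 = 4*pi*(3.346317e+10)^2 * 5.67e-8 * 28540^4 = 5.293500488e+32 W. L/L_sun = 5.293500488e+32 / 3.828e26 = 1.383e+06

1.383e+06 L_sun


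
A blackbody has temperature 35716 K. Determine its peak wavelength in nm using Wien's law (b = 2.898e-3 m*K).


lam_max = b / T = 2.898e-3 / 35716 = 8.114e-08 m = 81.1401 nm

81.1401 nm


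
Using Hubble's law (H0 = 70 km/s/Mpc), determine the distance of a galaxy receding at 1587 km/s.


d = v / H0 = 1587 / 70 = 22.6714

22.6714 Mpc


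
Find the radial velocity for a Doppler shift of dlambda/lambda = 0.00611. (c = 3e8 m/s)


v = (dlambda/lambda) * c = 0.00611 * 3e8 = 1.833e+06

1.833e+06 m/s


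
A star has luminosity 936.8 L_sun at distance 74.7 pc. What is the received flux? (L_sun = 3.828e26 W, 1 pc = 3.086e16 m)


F = L / (4*pi*d^2) = 3.586e+29 / (4*pi*(2.305e+18)^2) = 5.370e-09

5.370e-09 W/m^2


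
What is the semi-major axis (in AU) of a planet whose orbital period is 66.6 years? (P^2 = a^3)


a = P^(2/3) = 66.6^(2/3) = 16.4305

16.4305 AU


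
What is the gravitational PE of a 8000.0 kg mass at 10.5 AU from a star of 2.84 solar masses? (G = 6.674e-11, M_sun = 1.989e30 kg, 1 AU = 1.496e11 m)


M = 2.84 * 1.989e30 kg = 5.64876e+30 kg; r = 10.5 AU * 1.496e11 m/AU = 1.5708e+12 m. U = -GM*m/r = -(6.674e-11 * 5.64876e+30 * 8000.0) / 1.5708e+12 = -1.920e+12

-1.920e+12 J


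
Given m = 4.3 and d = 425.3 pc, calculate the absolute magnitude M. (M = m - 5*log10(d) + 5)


M = m - 5*log10(d) + 5 = 4.3 - 5*log10(425.3) + 5 = -3.8435

-3.8435


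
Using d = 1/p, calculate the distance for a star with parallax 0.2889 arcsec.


d = 1/p = 1/0.2889 = 3.4614

3.4614 pc


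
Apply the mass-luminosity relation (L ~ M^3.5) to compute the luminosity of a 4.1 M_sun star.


L/L_sun = (M/M_sun)^3.5 = 4.1^3.5 = 139.5544

139.5544 L_sun


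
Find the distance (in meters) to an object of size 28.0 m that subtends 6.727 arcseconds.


D = size / theta_rad, theta_rad = 6.727 * pi/(180*3600) = 3.261e-05, D = 858542.3777

858542.3777 m


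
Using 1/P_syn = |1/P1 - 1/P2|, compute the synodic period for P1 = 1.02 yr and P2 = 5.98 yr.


1/P_syn = |1/P1 - 1/P2| = |1/1.02 - 1/5.98| => P_syn = 1.2298

1.2298 years


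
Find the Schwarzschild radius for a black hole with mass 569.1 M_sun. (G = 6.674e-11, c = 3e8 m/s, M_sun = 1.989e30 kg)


M = 569.1 * 1.989e30 kg = 1.1319399e+33 kg. rs = 2GM/c^2 = 2 * 6.674e-11 * 1.1319399e+33 / (3e8)^2 = 1.679e+06

1.679e+06 m


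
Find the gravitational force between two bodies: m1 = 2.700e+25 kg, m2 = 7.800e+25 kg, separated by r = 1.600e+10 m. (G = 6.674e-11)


F = G*m1*m2/r^2 = 6.674e-11 * 2.700e+25 * 7.800e+25 / (1.600e+10)^2 = 6.674e-11 * 2.106e+51 / 2.560e+20 = 5.490e+20

5.490e+20 N


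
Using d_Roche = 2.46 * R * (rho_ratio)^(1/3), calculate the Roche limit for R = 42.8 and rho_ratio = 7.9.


d_Roche = 2.46 * 42.8 * 7.9^(1/3) = 209.6949

209.6949


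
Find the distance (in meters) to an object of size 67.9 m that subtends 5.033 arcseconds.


D = size / theta_rad, theta_rad = 5.033 * pi/(180*3600) = 2.440e-05, D = 2.783e+06

2.783e+06 m


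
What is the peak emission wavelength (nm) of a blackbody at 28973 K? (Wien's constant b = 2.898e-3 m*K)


lam_max = b / T = 2.898e-3 / 28973 = 1.000e-07 m = 100.0242 nm

100.0242 nm


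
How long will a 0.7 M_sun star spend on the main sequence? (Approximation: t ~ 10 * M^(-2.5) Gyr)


t = 10 * M^(-2.5) = 10 * 0.7^(-2.5) = 24.3924

24.3924 Gyr


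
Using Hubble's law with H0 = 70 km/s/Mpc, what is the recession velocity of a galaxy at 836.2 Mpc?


v = H0 * d = 70 * 836.2 = 58534.0

58534.0 km/s


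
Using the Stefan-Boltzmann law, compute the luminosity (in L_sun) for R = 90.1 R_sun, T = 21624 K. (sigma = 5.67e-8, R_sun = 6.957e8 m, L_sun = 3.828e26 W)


R = 90.1 * 6.957e8 m = 6.268257e+10 m. L = 4*pi*R^2*sigma*T^4 = 4*pi*(6.268257e+10)^2 * 5.67e-8 * 21624^4 = 6.121116459e+32 W. L/L_sun = 6.121116459e+32 / 3.828e26 = 1.599e+06

1.599e+06 L_sun


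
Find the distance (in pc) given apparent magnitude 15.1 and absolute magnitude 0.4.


d = 10^((m - M + 5)/5) = 10^((15.1 - 0.4 + 5)/5) = 8709.6359

8709.6359 pc


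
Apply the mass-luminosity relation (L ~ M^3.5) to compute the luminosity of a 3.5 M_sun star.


L/L_sun = (M/M_sun)^3.5 = 3.5^3.5 = 80.2118

80.2118 L_sun


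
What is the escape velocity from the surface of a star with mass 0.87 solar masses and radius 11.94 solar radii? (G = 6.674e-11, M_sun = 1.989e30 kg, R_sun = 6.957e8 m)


M = 0.87 * 1.989e30 kg = 1.73043e+30 kg; R = 11.94 * 6.957e8 m = 8.306658e+09 m. v_esc = sqrt(2GM/R) = sqrt(2 * 6.674e-11 * 1.73043e+30 / 8.306658e+09) = 166752.3457

166752.3457 m/s


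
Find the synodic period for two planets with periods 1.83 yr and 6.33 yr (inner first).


1/P_syn = |1/P1 - 1/P2| = |1/1.83 - 1/6.33| => P_syn = 2.5742

2.5742 years


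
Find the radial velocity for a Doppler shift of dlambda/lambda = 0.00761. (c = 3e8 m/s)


v = (dlambda/lambda) * c = 0.00761 * 3e8 = 2.283e+06

2.283e+06 m/s


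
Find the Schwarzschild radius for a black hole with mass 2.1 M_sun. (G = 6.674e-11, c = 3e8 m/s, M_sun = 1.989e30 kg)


M = 2.1 * 1.989e30 kg = 4.1769e+30 kg. rs = 2GM/c^2 = 2 * 6.674e-11 * 4.1769e+30 / (3e8)^2 = 6194.8068

6194.8068 m


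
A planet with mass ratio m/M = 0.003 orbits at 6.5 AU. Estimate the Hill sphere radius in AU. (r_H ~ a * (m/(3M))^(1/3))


r_H = a * (m/3M)^(1/3) = 6.5 * (0.003/3)^(1/3) = 0.65

0.65 AU


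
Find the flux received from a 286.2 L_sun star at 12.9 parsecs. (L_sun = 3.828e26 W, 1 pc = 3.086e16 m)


F = L / (4*pi*d^2) = 1.096e+29 / (4*pi*(3.981e+17)^2) = 5.501e-08

5.501e-08 W/m^2


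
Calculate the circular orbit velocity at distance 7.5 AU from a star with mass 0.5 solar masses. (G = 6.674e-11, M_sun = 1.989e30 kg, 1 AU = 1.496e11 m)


v = sqrt(GM/r) = sqrt(6.674e-11 * 9.945e+29 / 1.122e+12) = 7691.2879

7691.2879 m/s


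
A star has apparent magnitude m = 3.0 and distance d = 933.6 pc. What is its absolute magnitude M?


M = m - 5*log10(d) + 5 = 3.0 - 5*log10(933.6) + 5 = -6.8508

-6.8508


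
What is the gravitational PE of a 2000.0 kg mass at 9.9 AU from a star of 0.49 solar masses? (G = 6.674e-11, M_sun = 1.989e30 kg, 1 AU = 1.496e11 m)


M = 0.49 * 1.989e30 kg = 9.7461e+29 kg; r = 9.9 AU * 1.496e11 m/AU = 1.48104e+12 m. U = -GM*m/r = -(6.674e-11 * 9.7461e+29 * 2000.0) / 1.48104e+12 = -8.784e+10

-8.784e+10 J


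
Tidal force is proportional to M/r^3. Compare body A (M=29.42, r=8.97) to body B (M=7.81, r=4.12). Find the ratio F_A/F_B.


Ratio = (M1/r1^3) / (M2/r2^3) = (29.42/8.97^3) / (7.81/4.12^3) = 0.365

0.365


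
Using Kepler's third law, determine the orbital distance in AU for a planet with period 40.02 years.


a = P^(2/3) = 40.02^(2/3) = 11.7

11.7 AU


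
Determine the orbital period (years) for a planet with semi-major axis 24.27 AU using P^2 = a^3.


P = a^(3/2) = 24.27^1.5 = 119.5652

119.5652 years


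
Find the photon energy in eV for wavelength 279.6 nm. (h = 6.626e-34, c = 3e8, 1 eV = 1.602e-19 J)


E = hc/lambda = 6.626e-34 * 3e8 / 2.796e-07 = 7.109e-19 J = 4.4379 eV

4.4379 eV


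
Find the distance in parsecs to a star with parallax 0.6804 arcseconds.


d = 1/p = 1/0.6804 = 1.4697

1.4697 pc


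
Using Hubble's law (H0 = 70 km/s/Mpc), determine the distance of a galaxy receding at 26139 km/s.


d = v / H0 = 26139 / 70 = 373.4143

373.4143 Mpc


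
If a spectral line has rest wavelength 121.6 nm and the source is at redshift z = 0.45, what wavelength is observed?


lam_obs = lam_emit * (1 + z) = 121.6 * (1 + 0.45) = 176.32

176.32 nm


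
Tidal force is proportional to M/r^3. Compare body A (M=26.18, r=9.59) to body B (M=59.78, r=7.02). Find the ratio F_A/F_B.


Ratio = (M1/r1^3) / (M2/r2^3) = (26.18/9.59^3) / (59.78/7.02^3) = 0.1718

0.1718


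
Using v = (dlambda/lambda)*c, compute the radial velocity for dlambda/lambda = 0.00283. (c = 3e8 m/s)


v = (dlambda/lambda) * c = 0.00283 * 3e8 = 849000.0

849000.0 m/s


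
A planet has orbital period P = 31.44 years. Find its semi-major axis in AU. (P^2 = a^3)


a = P^(2/3) = 31.44^(2/3) = 9.9614

9.9614 AU


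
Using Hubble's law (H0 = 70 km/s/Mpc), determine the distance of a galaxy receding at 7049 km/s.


d = v / H0 = 7049 / 70 = 100.7

100.7 Mpc


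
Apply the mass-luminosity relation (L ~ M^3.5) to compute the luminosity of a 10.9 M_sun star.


L/L_sun = (M/M_sun)^3.5 = 10.9^3.5 = 4275.5574

4275.5574 L_sun


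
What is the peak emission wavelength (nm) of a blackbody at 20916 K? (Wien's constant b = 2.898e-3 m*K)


lam_max = b / T = 2.898e-3 / 20916 = 1.386e-07 m = 138.5542 nm

138.5542 nm


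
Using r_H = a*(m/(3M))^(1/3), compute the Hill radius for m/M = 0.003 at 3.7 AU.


r_H = a * (m/3M)^(1/3) = 3.7 * (0.003/3)^(1/3) = 0.37

0.37 AU


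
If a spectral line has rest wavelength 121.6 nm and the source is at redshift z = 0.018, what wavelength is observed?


lam_obs = lam_emit * (1 + z) = 121.6 * (1 + 0.018) = 123.7888

123.7888 nm


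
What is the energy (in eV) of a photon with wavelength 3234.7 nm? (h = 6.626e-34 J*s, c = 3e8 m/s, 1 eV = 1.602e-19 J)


E = hc/lambda = 6.626e-34 * 3e8 / 3.235e-06 = 6.145e-20 J = 0.3836 eV

0.3836 eV


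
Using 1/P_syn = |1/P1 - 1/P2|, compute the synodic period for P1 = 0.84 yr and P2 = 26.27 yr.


1/P_syn = |1/P1 - 1/P2| = |1/0.84 - 1/26.27| => P_syn = 0.8677

0.8677 years


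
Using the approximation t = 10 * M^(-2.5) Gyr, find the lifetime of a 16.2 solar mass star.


t = 10 * M^(-2.5) = 10 * 16.2^(-2.5) = 0.0095

0.0095 Gyr


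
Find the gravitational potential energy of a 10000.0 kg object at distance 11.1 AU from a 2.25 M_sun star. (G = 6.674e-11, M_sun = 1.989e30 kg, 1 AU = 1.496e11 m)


M = 2.25 * 1.989e30 kg = 4.47525e+30 kg; r = 11.1 AU * 1.496e11 m/AU = 1.66056e+12 m. U = -GM*m/r = -(6.674e-11 * 4.47525e+30 * 10000.0) / 1.66056e+12 = -1.799e+12

-1.799e+12 J


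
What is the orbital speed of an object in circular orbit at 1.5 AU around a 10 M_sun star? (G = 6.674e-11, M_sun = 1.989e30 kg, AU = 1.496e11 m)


v = sqrt(GM/r) = sqrt(6.674e-11 * 1.989e+31 / 2.244e+11) = 76912.8787

76912.8787 m/s


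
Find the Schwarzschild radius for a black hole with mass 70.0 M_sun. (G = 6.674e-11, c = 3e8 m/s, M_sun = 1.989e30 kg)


M = 70.0 * 1.989e30 kg = 1.3923e+32 kg. rs = 2GM/c^2 = 2 * 6.674e-11 * 1.3923e+32 / (3e8)^2 = 206493.56

206493.56 m


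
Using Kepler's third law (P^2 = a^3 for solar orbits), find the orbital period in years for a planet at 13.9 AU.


P = a^(3/2) = 13.9^1.5 = 51.823

51.823 years


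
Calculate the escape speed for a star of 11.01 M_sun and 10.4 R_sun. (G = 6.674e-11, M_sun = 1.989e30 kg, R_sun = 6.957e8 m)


M = 11.01 * 1.989e30 kg = 2.189889e+31 kg; R = 10.4 * 6.957e8 m = 7.23528e+09 m. v_esc = sqrt(2GM/R) = sqrt(2 * 6.674e-11 * 2.189889e+31 / 7.23528e+09) = 635611.1085

635611.1085 m/s


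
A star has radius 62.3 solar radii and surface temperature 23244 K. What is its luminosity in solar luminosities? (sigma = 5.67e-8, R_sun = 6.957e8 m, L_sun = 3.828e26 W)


R = 62.3 * 6.957e8 m = 4.334211e+10 m. L = 4*pi*R^2*sigma*T^4 = 4*pi*(4.334211e+10)^2 * 5.67e-8 * 23244^4 = 3.907117661e+32 W. L/L_sun = 3.907117661e+32 / 3.828e26 = 1.021e+06

1.021e+06 L_sun


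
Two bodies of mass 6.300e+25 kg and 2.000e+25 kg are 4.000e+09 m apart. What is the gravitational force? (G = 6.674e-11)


F = G*m1*m2/r^2 = 6.674e-11 * 6.300e+25 * 2.000e+25 / (4.000e+09)^2 = 6.674e-11 * 1.260e+51 / 1.600e+19 = 5.256e+21

5.256e+21 N


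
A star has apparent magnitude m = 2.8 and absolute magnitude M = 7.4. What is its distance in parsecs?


d = 10^((m - M + 5)/5) = 10^((2.8 - 7.4 + 5)/5) = 1.2023

1.2023 pc


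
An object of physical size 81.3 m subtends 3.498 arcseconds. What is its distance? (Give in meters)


D = size / theta_rad, theta_rad = 3.498 * pi/(180*3600) = 1.696e-05, D = 4.794e+06

4.794e+06 m


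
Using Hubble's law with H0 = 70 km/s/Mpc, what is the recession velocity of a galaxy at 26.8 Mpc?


v = H0 * d = 70 * 26.8 = 1876.0

1876.0 km/s


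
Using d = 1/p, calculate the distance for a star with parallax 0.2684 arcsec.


d = 1/p = 1/0.2684 = 3.7258

3.7258 pc


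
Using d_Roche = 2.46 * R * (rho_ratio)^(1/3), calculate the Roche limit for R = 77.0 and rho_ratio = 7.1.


d_Roche = 2.46 * 77.0 * 7.1^(1/3) = 364.0647

364.0647


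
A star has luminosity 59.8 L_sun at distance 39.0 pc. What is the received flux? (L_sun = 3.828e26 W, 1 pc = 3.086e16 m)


F = L / (4*pi*d^2) = 2.289e+28 / (4*pi*(1.204e+18)^2) = 1.258e-09

1.258e-09 W/m^2


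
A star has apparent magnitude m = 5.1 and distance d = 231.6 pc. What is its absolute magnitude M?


M = m - 5*log10(d) + 5 = 5.1 - 5*log10(231.6) + 5 = -1.7237

-1.7237


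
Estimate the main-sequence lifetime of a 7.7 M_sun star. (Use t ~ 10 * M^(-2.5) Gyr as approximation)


t = 10 * M^(-2.5) = 10 * 7.7^(-2.5) = 0.0608

0.0608 Gyr


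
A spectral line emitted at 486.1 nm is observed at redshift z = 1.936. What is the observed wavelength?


lam_obs = lam_emit * (1 + z) = 486.1 * (1 + 1.936) = 1427.1896

1427.1896 nm


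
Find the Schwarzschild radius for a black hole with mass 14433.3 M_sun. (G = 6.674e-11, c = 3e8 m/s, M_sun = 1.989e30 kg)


M = 14433.3 * 1.989e30 kg = 2.87078337e+34 kg. rs = 2GM/c^2 = 2 * 6.674e-11 * 2.87078337e+34 / (3e8)^2 = 4.258e+07

4.258e+07 m


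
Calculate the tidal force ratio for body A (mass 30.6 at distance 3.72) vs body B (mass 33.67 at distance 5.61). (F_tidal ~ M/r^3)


Ratio = (M1/r1^3) / (M2/r2^3) = (30.6/3.72^3) / (33.67/5.61^3) = 3.117

3.117


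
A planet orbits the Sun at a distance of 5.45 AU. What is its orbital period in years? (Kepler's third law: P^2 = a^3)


P = a^(3/2) = 5.45^1.5 = 12.7232

12.7232 years


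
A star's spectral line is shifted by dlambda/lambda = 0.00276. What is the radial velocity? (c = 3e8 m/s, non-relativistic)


v = (dlambda/lambda) * c = 0.00276 * 3e8 = 828000.0

828000.0 m/s


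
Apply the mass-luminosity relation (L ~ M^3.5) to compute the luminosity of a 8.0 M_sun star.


L/L_sun = (M/M_sun)^3.5 = 8.0^3.5 = 1448.1547

1448.1547 L_sun


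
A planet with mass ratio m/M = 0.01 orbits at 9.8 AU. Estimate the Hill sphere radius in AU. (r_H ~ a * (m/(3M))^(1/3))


r_H = a * (m/3M)^(1/3) = 9.8 * (0.01/3)^(1/3) = 1.4639

1.4639 AU


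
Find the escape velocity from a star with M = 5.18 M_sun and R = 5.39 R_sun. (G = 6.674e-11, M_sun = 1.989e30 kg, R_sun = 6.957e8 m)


M = 5.18 * 1.989e30 kg = 1.030302e+31 kg; R = 5.39 * 6.957e8 m = 3.749823e+09 m. v_esc = sqrt(2GM/R) = sqrt(2 * 6.674e-11 * 1.030302e+31 / 3.749823e+09) = 605598.7724

605598.7724 m/s


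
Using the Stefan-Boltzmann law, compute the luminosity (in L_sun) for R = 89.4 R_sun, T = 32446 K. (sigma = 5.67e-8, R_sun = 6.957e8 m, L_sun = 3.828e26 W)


R = 89.4 * 6.957e8 m = 6.219558e+10 m. L = 4*pi*R^2*sigma*T^4 = 4*pi*(6.219558e+10)^2 * 5.67e-8 * 32446^4 = 3.054616003e+33 W. L/L_sun = 3.054616003e+33 / 3.828e26 = 7.980e+06

7.980e+06 L_sun


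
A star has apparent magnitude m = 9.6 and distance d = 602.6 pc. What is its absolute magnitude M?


M = m - 5*log10(d) + 5 = 9.6 - 5*log10(602.6) + 5 = 0.6999

0.6999


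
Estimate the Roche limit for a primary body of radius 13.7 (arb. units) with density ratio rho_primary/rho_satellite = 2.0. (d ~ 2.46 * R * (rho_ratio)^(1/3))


d_Roche = 2.46 * 13.7 * 2.0^(1/3) = 42.4619

42.4619


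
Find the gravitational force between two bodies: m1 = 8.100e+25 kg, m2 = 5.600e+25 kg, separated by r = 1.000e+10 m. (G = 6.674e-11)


F = G*m1*m2/r^2 = 6.674e-11 * 8.100e+25 * 5.600e+25 / (1.000e+10)^2 = 6.674e-11 * 4.536e+51 / 1.000e+20 = 3.027e+21

3.027e+21 N


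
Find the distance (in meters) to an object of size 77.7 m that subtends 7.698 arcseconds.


D = size / theta_rad, theta_rad = 7.698 * pi/(180*3600) = 3.732e-05, D = 2.082e+06

2.082e+06 m


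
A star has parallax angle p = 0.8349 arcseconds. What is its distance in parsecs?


d = 1/p = 1/0.8349 = 1.1977

1.1977 pc


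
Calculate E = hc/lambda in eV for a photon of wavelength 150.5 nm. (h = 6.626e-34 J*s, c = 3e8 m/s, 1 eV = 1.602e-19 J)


E = hc/lambda = 6.626e-34 * 3e8 / 1.505e-07 = 1.321e-18 J = 8.2447 eV

8.2447 eV


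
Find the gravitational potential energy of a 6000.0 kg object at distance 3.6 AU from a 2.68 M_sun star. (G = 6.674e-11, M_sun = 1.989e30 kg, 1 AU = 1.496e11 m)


M = 2.68 * 1.989e30 kg = 5.33052e+30 kg; r = 3.6 AU * 1.496e11 m/AU = 5.3856e+11 m. U = -GM*m/r = -(6.674e-11 * 5.33052e+30 * 6000.0) / 5.3856e+11 = -3.963e+12

-3.963e+12 J


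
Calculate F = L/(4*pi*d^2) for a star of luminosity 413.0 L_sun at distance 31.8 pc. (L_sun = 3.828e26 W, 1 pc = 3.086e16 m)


F = L / (4*pi*d^2) = 1.581e+29 / (4*pi*(9.813e+17)^2) = 1.306e-08

1.306e-08 W/m^2


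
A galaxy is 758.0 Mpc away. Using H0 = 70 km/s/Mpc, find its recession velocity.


v = H0 * d = 70 * 758.0 = 53060.0

53060.0 km/s


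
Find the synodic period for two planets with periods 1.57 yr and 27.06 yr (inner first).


1/P_syn = |1/P1 - 1/P2| = |1/1.57 - 1/27.06| => P_syn = 1.6667

1.6667 years


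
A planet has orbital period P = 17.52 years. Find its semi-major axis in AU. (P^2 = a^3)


a = P^(2/3) = 17.52^(2/3) = 6.7456

6.7456 AU


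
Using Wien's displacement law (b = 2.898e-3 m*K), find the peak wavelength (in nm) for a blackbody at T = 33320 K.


lam_max = b / T = 2.898e-3 / 33320 = 8.697e-08 m = 86.9748 nm

86.9748 nm


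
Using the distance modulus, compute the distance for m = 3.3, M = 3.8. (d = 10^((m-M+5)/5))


d = 10^((m - M + 5)/5) = 10^((3.3 - 3.8 + 5)/5) = 7.9433

7.9433 pc


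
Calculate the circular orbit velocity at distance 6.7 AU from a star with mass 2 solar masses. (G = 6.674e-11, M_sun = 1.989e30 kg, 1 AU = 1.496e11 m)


v = sqrt(GM/r) = sqrt(6.674e-11 * 3.978e+30 / 1.002e+12) = 16275.0485

16275.0485 m/s


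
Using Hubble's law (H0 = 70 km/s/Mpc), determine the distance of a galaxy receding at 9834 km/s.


d = v / H0 = 9834 / 70 = 140.4857

140.4857 Mpc


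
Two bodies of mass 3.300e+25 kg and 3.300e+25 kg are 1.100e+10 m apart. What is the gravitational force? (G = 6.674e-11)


F = G*m1*m2/r^2 = 6.674e-11 * 3.300e+25 * 3.300e+25 / (1.100e+10)^2 = 6.674e-11 * 1.089e+51 / 1.210e+20 = 6.007e+20

6.007e+20 N


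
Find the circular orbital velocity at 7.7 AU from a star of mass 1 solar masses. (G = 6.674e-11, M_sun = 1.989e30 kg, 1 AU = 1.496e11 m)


v = sqrt(GM/r) = sqrt(6.674e-11 * 1.989e+30 / 1.152e+12) = 10734.9329

10734.9329 m/s


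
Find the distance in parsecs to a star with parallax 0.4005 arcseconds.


d = 1/p = 1/0.4005 = 2.4969

2.4969 pc


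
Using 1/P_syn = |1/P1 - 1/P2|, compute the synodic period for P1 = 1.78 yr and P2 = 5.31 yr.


1/P_syn = |1/P1 - 1/P2| = |1/1.78 - 1/5.31| => P_syn = 2.6776

2.6776 years


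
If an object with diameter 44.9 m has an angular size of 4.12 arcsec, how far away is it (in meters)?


D = size / theta_rad, theta_rad = 4.12 * pi/(180*3600) = 1.997e-05, D = 2.248e+06

2.248e+06 m


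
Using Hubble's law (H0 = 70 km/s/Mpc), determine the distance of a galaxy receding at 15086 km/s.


d = v / H0 = 15086 / 70 = 215.5143

215.5143 Mpc
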